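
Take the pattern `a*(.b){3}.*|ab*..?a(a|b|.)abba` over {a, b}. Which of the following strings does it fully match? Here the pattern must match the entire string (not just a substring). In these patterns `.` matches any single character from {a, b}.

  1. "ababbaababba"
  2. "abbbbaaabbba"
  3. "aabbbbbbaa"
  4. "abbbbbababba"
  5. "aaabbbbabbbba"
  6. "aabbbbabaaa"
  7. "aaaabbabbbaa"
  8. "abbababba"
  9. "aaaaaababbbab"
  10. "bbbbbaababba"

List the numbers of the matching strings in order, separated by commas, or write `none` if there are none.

3, 4, 5, 6, 7, 8, 9

1 → no match
2 → no match
3 → match
4 → match
5 → match
6 → match
7 → match
8 → match
9 → match
10 → no match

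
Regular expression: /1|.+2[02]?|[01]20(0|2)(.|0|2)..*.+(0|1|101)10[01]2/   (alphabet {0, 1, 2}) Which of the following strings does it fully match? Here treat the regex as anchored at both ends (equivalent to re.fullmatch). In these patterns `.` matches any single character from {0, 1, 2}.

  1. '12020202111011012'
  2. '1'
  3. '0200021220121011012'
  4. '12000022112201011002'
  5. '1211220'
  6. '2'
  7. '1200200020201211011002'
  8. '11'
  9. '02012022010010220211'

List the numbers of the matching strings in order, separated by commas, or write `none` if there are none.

1, 2, 3, 4, 5, 7

1 → match
2 → match
3 → match
4 → match
5 → match
6 → no match
7 → match
8 → no match
9 → no match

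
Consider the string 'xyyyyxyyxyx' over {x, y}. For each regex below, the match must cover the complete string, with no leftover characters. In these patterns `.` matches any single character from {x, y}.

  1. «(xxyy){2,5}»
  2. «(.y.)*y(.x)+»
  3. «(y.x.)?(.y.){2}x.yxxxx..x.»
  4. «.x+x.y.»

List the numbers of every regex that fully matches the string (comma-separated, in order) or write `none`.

2

1 → no match — must start with 'xxyy'
2 → match
3 → no match
4 → no match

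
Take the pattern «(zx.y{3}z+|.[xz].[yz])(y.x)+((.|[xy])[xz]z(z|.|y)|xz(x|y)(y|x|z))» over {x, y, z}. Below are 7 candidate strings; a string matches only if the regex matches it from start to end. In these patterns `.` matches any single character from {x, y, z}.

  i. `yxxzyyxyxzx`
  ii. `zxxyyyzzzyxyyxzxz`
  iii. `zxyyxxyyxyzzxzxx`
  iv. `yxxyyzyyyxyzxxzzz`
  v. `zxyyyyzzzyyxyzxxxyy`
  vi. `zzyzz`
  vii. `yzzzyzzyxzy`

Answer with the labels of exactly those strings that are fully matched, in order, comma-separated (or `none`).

i → match
ii → no match
iii → no match
iv → no match
v → no match
vi → no match
vii → no match

i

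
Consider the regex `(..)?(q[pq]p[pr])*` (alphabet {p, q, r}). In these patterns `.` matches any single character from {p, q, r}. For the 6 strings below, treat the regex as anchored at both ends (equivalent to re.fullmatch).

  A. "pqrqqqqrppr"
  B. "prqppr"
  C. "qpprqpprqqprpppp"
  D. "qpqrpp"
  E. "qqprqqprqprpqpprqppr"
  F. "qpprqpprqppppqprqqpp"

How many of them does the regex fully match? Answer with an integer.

1

A → no match
B → match
C → no match
D → no match
E → no match
F → no match
Total matched: 1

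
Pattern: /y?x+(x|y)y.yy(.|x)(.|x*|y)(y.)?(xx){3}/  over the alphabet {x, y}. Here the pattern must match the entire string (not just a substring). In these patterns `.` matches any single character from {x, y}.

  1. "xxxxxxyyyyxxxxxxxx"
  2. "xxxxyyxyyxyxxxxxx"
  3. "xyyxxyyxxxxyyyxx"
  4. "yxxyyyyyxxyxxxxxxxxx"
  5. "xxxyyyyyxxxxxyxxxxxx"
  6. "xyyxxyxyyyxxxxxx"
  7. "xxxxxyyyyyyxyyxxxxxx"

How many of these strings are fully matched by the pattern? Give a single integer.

1 → match
2 → match
3 → no match
4 → no match
5 → no match
6 → no match
7 → match
Total matched: 3

3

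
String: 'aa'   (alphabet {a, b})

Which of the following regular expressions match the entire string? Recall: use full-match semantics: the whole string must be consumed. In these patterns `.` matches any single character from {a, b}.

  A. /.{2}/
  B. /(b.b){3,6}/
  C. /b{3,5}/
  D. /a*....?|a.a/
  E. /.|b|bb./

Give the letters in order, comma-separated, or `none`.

A → match
B → no match — must start with 'b'
C → no match — must start with 'b'
D → no match
E → no match

A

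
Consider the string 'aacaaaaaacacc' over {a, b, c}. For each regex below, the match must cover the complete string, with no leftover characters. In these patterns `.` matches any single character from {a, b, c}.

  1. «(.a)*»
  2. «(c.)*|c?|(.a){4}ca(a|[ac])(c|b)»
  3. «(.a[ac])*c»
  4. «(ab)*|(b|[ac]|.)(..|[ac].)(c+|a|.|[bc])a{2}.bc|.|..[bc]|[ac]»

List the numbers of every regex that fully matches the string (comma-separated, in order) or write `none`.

1 → no match
2 → no match
3 → match
4 → no match

3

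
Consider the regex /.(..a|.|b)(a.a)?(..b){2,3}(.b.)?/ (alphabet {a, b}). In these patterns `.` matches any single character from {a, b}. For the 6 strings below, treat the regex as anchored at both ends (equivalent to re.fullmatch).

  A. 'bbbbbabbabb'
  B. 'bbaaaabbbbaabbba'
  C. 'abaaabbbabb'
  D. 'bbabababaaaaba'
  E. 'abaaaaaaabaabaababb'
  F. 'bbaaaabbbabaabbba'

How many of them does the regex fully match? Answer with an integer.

5

A. 'bbbbbabbabb' → match
B → match
C. 'abaaabbbabb' → match
D → no match
E → match
F → match
Total matched: 5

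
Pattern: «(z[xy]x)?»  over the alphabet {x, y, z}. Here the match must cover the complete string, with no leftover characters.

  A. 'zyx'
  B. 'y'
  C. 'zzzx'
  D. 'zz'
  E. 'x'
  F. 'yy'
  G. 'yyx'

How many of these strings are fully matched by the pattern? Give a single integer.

A. 'zyx' → match
B. 'y' → no match
C. 'zzzx' → no match
D. 'zz' → no match
E. 'x' → no match
F. 'yy' → no match
G. 'yyx' → no match
Total matched: 1

1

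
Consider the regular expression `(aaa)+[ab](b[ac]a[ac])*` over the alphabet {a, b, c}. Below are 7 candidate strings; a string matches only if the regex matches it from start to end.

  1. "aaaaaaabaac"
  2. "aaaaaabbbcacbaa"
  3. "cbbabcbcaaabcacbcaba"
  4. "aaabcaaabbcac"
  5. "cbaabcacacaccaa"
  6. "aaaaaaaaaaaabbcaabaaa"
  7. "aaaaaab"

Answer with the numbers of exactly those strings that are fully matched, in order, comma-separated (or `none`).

1, 6, 7

1 → match
2 → no match
3 → no match — must start with "aaa"
4 → no match
5 → no match — must start with "aaa"
6 → match
7 → match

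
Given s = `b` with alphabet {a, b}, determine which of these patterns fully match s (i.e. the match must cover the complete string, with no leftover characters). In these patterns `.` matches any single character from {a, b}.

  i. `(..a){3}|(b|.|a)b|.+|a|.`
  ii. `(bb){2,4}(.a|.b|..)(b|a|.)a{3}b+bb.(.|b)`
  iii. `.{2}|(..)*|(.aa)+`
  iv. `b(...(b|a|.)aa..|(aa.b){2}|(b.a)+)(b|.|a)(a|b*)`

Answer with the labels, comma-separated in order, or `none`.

i → match
ii → no match — must start with `bb`
iii → no match
iv → no match

i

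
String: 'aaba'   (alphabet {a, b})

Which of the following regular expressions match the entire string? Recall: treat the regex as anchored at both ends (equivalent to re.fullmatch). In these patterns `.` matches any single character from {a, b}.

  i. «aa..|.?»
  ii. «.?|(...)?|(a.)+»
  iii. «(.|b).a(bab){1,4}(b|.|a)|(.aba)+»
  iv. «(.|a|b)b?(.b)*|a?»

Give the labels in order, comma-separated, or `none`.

i → match
ii → no match
iii → match
iv → no match

i, iii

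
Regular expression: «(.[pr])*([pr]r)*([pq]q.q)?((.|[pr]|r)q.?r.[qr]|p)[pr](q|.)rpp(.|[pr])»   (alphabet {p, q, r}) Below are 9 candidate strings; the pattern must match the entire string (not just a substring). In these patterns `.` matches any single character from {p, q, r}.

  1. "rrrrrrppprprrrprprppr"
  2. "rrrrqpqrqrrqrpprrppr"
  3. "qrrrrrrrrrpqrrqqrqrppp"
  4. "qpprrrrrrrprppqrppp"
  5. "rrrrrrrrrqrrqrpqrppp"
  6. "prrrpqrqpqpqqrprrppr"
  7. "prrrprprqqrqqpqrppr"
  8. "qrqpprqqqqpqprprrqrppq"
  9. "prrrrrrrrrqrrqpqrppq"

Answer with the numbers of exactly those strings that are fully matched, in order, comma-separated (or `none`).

1, 3, 4, 5, 7, 8

1 → match
2 → no match
3 → match
4 → match
5 → match
6 → no match
7 → match
8 → match
9 → no match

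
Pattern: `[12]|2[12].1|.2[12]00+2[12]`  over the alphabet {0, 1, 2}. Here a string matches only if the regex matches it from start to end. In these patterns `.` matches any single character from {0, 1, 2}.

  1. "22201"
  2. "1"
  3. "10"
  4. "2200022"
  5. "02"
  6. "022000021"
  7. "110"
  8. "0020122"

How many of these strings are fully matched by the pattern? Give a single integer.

2

1 → no match
2 → match
3 → no match
4 → no match
5 → no match
6 → match
7 → no match
8 → no match
Total matched: 2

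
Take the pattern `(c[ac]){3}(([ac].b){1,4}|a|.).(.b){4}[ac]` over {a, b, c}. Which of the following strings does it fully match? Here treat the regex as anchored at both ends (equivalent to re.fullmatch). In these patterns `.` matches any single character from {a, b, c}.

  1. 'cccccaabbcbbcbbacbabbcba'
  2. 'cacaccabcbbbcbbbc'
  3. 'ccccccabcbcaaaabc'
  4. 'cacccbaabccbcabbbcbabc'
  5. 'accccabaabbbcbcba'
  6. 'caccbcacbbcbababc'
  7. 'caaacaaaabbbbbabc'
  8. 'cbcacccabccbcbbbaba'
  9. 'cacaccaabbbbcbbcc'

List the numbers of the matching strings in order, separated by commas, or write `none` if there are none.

1 → no match
2 → match
3 → no match
4 → no match
5 → no match — must start with 'c'
6 → no match
7 → no match
8 → no match
9 → no match

2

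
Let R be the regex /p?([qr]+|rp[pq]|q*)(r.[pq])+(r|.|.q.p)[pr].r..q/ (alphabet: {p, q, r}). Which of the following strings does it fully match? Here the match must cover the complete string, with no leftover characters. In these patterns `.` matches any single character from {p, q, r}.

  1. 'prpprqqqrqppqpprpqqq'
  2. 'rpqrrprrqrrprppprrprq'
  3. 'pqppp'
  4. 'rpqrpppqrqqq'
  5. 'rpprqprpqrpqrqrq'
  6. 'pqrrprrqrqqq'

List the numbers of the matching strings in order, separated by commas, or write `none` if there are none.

5, 6

1 → no match
2 → no match
3 → no match — must end with 'q'
4 → no match
5 → match
6 → match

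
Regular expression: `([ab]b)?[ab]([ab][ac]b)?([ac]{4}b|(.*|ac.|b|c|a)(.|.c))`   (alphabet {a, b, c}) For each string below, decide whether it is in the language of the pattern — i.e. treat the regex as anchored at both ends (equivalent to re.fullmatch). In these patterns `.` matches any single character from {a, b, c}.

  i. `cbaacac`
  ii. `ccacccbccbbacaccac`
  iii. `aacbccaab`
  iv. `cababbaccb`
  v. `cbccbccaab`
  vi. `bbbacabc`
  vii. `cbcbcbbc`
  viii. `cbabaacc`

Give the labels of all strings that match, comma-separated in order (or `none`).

i. `cbaacac` → no match
ii → no match
iii. `aacbccaab` → match
iv. `cababbaccb` → no match
v. `cbccbccaab` → no match
vi. `bbbacabc` → match
vii. `cbcbcbbc` → no match
viii. `cbabaacc` → no match

iii, vi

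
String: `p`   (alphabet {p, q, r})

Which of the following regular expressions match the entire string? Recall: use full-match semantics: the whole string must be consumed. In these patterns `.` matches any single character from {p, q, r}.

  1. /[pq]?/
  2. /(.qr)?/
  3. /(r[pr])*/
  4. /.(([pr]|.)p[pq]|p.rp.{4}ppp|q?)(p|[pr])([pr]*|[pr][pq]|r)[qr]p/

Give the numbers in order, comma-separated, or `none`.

1

1 → match
2 → no match
3 → no match
4 → no match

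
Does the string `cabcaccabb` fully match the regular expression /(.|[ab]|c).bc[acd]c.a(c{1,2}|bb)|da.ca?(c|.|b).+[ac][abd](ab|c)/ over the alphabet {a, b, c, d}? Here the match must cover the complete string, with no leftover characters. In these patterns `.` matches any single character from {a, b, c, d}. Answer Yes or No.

Yes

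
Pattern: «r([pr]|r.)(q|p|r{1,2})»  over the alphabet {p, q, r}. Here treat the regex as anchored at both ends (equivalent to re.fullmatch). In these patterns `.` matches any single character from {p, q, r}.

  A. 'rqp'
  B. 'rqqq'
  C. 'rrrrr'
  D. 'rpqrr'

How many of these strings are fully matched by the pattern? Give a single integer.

A → no match
B → no match
C → match
D → no match
Total matched: 1

1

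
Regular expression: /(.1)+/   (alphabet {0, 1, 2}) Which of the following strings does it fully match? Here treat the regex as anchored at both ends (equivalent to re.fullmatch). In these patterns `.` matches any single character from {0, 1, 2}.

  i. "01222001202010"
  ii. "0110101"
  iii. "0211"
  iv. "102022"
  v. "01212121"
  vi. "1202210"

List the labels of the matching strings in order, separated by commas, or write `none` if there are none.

v

i → no match — must end with "1"
ii → no match
iii → no match
iv → no match — must end with "1"
v → match
vi → no match — must end with "1"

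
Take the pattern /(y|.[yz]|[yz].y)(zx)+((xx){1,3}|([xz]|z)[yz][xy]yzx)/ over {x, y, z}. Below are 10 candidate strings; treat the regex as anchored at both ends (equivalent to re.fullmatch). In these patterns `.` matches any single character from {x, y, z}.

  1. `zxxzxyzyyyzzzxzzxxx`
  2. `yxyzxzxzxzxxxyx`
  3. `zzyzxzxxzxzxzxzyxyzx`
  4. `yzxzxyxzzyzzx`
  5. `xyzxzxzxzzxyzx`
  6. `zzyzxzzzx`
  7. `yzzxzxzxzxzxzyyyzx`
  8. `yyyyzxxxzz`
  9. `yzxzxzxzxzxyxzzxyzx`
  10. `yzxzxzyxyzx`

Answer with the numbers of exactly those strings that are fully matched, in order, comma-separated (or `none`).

1 → no match
2 → no match
3 → no match
4 → no match
5 → match
6 → no match
7 → match
8 → no match
9 → no match
10 → match

5, 7, 10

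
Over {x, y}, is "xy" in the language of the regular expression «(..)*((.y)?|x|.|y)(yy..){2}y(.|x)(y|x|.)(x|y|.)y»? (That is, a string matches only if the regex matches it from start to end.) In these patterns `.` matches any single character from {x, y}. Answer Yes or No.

No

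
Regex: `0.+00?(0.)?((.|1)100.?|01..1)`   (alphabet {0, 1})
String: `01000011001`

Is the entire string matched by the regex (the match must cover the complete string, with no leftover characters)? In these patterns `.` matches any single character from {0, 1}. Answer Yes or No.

Yes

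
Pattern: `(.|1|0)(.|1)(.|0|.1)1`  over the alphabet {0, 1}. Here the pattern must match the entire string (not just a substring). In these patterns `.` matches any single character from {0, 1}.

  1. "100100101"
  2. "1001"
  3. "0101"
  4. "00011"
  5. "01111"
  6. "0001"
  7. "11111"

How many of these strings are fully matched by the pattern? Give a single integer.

6

1 → no match
2 → match
3 → match
4 → match
5 → match
6 → match
7 → match
Total matched: 6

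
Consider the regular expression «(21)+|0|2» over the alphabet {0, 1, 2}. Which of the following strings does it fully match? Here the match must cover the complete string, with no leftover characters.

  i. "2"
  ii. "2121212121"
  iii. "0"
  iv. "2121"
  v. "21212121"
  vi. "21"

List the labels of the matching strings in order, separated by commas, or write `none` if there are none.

i → match
ii → match
iii → match
iv → match
v → match
vi → match

i, ii, iii, iv, v, vi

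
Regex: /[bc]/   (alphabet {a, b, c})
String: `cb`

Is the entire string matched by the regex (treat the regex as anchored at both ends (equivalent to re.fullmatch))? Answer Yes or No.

No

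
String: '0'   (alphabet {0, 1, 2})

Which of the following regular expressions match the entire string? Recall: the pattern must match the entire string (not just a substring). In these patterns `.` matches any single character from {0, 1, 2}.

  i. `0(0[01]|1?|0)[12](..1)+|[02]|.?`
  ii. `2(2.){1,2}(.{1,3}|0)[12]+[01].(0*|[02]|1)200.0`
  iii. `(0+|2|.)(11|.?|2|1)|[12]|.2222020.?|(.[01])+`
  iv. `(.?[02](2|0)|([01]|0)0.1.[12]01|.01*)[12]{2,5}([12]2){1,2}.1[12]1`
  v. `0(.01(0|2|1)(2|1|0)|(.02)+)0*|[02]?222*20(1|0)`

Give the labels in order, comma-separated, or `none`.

i → match
ii → no match — must start with '22'
iii → match
iv → no match — must end with '1'
v → no match

i, iii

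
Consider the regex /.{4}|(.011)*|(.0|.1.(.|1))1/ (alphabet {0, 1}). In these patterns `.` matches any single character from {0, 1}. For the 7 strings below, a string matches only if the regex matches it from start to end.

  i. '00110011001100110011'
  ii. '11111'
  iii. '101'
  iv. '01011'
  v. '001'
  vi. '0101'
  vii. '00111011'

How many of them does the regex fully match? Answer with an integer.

7

i → match
ii → match
iii → match
iv → match
v → match
vi → match
vii → match
Total matched: 7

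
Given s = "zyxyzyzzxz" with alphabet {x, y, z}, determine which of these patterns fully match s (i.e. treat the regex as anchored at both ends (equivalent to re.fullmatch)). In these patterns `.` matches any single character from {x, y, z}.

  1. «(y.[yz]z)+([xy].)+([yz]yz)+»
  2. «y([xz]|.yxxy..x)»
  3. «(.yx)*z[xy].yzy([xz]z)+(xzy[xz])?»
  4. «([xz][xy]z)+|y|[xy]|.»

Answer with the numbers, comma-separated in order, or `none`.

1 → no match — must start with "y"
2 → no match — must start with "y"
3 → match
4 → no match

3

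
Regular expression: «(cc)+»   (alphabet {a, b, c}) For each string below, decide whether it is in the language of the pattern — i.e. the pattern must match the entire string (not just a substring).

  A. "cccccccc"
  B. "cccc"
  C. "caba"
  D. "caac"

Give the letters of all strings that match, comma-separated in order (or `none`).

A. "cccccccc" → match
B. "cccc" → match
C. "caba" → no match — must start with "cc"
D. "caac" → no match — must start with "cc"

A, B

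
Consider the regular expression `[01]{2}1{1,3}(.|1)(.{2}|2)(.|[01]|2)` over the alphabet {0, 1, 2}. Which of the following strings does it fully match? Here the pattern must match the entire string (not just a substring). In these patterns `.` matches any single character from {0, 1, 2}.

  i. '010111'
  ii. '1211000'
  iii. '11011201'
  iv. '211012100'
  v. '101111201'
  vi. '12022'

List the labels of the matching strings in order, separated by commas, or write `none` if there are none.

v

i → no match
ii → no match
iii → no match
iv → no match
v → match
vi → no match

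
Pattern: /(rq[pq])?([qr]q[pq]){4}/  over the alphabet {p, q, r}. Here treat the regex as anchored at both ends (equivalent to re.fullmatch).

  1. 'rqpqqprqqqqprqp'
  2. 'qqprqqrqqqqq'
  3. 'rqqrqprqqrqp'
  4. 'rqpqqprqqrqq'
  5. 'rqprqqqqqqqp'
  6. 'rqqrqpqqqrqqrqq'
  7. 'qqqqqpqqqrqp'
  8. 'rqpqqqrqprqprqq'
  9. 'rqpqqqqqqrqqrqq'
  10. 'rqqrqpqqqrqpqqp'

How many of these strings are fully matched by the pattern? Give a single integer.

10

1 → match
2 → match
3 → match
4 → match
5 → match
6 → match
7 → match
8 → match
9 → match
10 → match
Total matched: 10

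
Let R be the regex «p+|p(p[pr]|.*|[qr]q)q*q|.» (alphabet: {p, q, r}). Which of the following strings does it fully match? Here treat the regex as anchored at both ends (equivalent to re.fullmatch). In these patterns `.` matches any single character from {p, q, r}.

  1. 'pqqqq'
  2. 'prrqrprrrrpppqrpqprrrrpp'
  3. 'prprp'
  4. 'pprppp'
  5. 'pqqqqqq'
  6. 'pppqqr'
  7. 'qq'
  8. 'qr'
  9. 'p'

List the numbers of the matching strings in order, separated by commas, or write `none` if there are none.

1 → match
2 → no match
3 → no match
4 → no match
5 → match
6 → no match
7 → no match
8 → no match
9 → match

1, 5, 9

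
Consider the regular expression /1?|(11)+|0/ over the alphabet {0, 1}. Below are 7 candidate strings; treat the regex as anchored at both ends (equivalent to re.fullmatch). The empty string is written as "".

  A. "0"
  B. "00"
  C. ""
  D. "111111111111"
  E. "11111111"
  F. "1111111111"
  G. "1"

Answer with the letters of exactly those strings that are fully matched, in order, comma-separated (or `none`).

A, C, D, E, F, G

A → match
B → no match
C → match
D → match
E → match
F → match
G → match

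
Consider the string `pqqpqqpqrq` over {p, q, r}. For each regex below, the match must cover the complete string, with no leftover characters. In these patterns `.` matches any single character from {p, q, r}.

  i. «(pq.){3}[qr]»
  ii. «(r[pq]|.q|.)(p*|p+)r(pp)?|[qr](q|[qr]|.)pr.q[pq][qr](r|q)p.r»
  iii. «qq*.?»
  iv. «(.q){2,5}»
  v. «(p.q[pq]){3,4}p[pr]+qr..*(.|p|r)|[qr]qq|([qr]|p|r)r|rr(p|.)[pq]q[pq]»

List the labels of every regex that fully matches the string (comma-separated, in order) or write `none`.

i → match
ii → no match
iii → no match — must start with `q`
iv → no match
v → no match

i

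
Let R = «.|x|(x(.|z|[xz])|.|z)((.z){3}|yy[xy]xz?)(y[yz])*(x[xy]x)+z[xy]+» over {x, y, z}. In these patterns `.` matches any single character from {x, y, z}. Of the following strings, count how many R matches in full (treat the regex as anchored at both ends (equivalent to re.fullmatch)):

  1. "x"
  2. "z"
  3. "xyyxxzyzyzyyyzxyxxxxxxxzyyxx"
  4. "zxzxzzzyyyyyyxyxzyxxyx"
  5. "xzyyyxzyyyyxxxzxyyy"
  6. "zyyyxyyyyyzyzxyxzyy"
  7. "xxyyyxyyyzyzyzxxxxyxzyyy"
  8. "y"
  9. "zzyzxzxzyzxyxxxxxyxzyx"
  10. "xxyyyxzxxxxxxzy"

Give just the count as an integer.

1 → match
2 → match
3 → match
4 → match
5 → match
6 → match
7 → match
8 → match
9 → no match
10 → match
Total matched: 9

9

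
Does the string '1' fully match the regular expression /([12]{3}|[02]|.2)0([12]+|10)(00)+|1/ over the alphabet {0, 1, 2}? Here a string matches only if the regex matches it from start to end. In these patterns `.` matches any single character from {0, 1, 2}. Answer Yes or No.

Yes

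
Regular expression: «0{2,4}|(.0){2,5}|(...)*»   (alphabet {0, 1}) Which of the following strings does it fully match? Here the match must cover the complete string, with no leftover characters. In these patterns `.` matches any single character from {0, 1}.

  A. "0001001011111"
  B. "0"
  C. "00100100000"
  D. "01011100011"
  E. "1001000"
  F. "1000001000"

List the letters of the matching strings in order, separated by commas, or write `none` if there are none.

A → no match
B → no match
C → no match
D → no match
E → no match
F → match

F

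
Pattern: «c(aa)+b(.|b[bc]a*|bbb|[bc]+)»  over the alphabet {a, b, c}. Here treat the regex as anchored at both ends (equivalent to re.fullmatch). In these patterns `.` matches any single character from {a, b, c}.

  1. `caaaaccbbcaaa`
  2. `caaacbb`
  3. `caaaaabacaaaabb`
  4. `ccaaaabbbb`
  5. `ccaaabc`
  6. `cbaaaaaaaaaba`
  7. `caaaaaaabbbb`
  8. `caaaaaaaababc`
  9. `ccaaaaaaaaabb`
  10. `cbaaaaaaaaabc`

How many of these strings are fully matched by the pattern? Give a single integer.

0

1 → no match
2 → no match
3 → no match
4 → no match — must start with `caa`
5 → no match — must start with `caa`
6 → no match — must start with `caa`
7 → no match
8 → no match
9 → no match — must start with `caa`
10 → no match — must start with `caa`
Total matched: 0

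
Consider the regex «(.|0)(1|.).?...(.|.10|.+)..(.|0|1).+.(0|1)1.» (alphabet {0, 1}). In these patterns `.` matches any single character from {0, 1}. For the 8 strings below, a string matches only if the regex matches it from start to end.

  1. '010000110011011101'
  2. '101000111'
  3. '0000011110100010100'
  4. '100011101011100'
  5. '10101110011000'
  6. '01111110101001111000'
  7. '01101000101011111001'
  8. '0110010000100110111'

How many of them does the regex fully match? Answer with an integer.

1 → no match
2 → no match
3 → no match
4 → no match
5 → no match
6 → no match
7 → no match
8 → match
Total matched: 1

1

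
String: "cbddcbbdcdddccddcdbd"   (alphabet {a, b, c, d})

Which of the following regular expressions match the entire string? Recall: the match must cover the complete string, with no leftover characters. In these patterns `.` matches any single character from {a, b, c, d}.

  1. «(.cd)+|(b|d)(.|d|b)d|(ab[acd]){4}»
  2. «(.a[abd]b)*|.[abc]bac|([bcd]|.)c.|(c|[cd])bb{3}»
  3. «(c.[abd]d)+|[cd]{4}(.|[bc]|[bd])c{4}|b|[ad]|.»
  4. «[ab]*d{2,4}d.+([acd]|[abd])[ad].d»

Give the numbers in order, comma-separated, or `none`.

1 → no match
2 → no match
3 → match
4 → no match

3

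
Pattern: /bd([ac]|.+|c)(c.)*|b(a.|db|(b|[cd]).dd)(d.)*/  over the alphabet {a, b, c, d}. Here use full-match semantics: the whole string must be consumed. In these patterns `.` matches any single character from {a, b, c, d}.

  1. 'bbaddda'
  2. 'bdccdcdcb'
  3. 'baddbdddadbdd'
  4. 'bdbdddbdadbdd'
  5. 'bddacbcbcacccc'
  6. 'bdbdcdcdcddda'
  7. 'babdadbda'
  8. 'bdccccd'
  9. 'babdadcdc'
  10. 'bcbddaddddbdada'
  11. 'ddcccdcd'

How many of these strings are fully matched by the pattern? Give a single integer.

1 → match
2 → match
3 → match
4 → match
5 → match
6 → match
7 → match
8 → match
9 → match
10 → no match
11 → no match
Total matched: 9

9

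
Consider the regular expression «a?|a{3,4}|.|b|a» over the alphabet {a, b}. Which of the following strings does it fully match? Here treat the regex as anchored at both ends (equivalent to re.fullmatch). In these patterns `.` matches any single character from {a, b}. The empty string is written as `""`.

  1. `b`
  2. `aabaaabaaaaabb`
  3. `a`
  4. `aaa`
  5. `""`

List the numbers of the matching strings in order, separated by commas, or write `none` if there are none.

1 → match
2 → no match
3 → match
4 → match
5 → match

1, 3, 4, 5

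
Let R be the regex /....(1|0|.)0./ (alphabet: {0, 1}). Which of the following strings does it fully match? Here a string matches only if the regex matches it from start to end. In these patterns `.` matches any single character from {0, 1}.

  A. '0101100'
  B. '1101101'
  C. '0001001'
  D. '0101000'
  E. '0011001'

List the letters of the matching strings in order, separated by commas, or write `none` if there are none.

A → match
B → match
C → match
D → match
E → match

A, B, C, D, E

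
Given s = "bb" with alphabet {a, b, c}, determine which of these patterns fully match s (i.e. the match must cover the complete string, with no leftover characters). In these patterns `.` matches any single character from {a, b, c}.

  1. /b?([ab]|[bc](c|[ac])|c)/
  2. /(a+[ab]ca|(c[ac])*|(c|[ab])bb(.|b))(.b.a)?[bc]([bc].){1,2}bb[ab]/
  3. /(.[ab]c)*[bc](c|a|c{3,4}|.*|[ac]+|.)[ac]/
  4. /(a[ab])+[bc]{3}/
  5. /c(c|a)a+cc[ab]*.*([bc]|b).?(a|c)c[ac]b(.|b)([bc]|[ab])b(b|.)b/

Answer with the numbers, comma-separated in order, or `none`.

1

1 → match
2 → no match
3 → no match
4 → no match — must start with "a"
5 → no match — must start with "c"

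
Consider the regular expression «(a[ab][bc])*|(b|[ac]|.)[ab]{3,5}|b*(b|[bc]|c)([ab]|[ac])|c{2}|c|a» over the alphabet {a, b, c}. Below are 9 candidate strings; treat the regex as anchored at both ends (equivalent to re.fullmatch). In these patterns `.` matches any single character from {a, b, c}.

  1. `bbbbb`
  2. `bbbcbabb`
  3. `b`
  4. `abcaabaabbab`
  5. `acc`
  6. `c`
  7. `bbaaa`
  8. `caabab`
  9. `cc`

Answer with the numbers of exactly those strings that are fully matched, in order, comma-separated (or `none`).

1 → match
2 → no match
3 → no match
4 → no match
5 → no match
6 → match
7 → match
8 → match
9 → match

1, 6, 7, 8, 9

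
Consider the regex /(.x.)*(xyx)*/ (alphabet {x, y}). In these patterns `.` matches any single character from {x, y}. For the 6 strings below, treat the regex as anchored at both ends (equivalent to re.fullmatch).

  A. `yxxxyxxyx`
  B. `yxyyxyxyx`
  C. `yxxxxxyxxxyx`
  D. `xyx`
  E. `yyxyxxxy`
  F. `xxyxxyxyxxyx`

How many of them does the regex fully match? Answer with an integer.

A → match
B → match
C → match
D → match
E → no match
F → match
Total matched: 5

5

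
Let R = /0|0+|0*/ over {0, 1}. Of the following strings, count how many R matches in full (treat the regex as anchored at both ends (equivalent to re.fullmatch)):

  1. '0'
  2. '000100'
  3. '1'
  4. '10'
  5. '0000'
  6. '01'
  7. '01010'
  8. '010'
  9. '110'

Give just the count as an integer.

2

1 → match
2 → no match
3 → no match
4 → no match
5 → match
6 → no match
7 → no match
8 → no match
9 → no match
Total matched: 2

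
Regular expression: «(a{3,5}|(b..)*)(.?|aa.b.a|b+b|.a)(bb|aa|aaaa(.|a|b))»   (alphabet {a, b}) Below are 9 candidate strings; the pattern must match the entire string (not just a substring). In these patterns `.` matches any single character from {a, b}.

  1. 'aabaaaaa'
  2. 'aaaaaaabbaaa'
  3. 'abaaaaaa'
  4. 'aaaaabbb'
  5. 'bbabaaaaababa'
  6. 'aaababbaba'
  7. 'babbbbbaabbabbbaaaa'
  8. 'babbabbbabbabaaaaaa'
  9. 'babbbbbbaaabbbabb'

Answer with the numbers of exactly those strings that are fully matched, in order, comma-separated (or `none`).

1 → no match
2 → match
3 → no match
4 → match
5 → no match
6 → no match
7 → match
8 → match
9 → match

2, 4, 7, 8, 9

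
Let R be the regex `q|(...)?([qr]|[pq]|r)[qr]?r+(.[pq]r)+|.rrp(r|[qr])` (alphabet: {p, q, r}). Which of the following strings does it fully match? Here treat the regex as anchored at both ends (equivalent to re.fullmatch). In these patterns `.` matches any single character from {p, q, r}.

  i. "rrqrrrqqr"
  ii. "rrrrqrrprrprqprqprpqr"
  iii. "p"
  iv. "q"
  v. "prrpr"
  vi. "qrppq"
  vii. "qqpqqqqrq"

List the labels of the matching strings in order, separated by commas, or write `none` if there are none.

i → match
ii → match
iii → no match
iv → match
v → match
vi → no match
vii → no match

i, ii, iv, v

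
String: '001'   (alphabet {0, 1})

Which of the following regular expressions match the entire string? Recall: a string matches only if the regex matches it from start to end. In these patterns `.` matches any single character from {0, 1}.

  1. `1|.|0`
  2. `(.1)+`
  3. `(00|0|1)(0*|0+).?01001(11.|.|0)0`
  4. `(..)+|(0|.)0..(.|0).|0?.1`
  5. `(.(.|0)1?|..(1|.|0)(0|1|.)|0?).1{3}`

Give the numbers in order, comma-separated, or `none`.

1 → no match
2 → no match
3 → no match — must end with '0'
4 → match
5 → no match

4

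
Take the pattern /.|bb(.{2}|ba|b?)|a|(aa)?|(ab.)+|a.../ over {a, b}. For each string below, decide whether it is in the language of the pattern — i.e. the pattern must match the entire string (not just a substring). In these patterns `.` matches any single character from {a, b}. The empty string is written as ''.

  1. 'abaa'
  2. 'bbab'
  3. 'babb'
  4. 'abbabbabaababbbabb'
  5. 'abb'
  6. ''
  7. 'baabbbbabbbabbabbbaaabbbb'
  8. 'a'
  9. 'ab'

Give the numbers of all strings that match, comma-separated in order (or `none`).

1. 'abaa' → match
2. 'bbab' → match
3. 'babb' → no match
4 → no match
5. 'abb' → match
6. '' → match
7 → no match
8. 'a' → match
9. 'ab' → no match

1, 2, 5, 6, 8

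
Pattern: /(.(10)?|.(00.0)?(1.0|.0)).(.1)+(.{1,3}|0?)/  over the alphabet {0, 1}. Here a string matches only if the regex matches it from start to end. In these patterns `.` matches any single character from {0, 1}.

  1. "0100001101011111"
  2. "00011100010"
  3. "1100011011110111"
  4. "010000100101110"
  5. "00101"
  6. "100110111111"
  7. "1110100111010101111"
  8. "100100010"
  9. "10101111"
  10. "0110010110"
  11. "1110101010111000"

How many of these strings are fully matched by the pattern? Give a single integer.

1 → no match
2 → no match
3 → no match
4 → no match
5 → no match
6 → no match
7 → no match
8 → no match
9 → no match
10 → no match
11 → match
Total matched: 1

1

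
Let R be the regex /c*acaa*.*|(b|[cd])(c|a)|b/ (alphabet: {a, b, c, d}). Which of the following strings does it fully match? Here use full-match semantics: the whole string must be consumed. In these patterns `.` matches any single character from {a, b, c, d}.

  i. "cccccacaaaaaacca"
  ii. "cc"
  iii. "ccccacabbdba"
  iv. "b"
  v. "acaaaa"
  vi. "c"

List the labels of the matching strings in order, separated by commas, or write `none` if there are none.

i → match
ii → match
iii → match
iv → match
v → match
vi → no match

i, ii, iii, iv, v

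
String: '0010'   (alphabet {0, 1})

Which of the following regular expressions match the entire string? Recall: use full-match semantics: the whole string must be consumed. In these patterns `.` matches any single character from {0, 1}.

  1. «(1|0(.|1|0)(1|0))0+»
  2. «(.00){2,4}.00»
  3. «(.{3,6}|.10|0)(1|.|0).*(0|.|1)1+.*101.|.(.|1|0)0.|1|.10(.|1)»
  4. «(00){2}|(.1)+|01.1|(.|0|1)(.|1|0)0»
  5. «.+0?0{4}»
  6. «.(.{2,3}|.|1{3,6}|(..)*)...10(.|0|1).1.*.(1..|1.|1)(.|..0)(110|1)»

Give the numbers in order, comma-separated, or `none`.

1 → match
2 → no match — must end with '00'
3 → no match
4 → no match
5 → no match
6 → no match

1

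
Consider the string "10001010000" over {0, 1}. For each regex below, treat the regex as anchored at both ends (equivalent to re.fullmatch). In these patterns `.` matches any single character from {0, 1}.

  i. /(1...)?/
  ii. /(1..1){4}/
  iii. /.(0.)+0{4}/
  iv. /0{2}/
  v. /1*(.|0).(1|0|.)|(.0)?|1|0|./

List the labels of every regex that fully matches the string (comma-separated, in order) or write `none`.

iii

i → no match
ii → no match — must end with "1"
iii → match
iv → no match — must start with "0"
v → no match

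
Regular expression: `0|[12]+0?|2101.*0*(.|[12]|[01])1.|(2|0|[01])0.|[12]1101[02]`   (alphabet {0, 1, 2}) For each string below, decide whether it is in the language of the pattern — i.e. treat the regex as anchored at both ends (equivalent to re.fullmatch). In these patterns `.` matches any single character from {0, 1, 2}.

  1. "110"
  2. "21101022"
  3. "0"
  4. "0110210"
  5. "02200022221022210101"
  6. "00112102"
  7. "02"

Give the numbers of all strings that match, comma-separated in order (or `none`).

1, 3

1. "110" → match
2. "21101022" → no match
3. "0" → match
4. "0110210" → no match
5 → no match
6. "00112102" → no match
7. "02" → no match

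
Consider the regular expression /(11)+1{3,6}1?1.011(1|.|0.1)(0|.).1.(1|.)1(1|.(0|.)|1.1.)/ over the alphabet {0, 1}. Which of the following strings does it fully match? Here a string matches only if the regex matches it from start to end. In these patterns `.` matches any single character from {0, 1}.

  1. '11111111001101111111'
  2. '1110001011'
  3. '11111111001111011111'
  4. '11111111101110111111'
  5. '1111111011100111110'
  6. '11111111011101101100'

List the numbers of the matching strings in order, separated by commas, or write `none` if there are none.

1, 3, 4, 5, 6

1 → match
2 → no match
3 → match
4 → match
5 → match
6 → match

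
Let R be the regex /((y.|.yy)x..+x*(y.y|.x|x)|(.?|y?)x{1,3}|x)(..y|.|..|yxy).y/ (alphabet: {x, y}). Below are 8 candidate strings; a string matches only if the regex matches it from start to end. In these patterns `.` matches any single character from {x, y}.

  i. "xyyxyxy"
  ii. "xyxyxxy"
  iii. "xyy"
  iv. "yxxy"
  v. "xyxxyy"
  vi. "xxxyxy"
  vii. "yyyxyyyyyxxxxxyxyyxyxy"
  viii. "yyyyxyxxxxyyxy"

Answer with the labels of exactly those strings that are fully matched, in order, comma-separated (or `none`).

i. "xyyxyxy" → no match
ii. "xyxyxxy" → no match
iii. "xyy" → no match
iv. "yxxy" → no match
v. "xyxxyy" → no match
vi. "xxxyxy" → match
vii → match
viii → no match

vi, vii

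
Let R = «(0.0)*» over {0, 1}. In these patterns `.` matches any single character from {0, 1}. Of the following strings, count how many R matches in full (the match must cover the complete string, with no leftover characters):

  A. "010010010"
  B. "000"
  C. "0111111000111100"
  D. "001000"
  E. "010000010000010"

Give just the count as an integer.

A → match
B → match
C → no match
D → no match
E → match
Total matched: 3

3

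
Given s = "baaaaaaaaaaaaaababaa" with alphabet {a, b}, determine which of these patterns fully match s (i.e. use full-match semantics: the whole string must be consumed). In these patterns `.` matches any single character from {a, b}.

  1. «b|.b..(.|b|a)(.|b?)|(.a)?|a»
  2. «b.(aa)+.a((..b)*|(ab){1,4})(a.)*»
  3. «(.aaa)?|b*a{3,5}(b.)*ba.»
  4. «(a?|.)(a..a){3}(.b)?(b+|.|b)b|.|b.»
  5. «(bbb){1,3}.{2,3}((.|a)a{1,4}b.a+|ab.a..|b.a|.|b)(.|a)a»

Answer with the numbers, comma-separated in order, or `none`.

2

1 → no match
2 → match
3 → no match
4 → no match
5 → no match — must start with "bbb"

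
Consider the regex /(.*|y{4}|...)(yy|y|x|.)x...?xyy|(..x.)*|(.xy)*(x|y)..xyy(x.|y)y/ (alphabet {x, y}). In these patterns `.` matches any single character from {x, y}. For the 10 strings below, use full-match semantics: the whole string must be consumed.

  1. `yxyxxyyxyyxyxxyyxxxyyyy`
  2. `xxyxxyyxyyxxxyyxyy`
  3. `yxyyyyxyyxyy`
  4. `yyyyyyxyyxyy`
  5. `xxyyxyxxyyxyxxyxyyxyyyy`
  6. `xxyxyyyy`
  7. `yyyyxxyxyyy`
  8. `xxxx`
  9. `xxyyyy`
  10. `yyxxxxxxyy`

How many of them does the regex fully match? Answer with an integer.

8

1 → match
2 → match
3. `yxyyyyxyyxyy` → match
4. `yyyyyyxyyxyy` → match
5 → match
6. `xxyxyyyy` → match
7. `yyyyxxyxyyy` → no match
8. `xxxx` → match
9. `xxyyyy` → no match
10. `yyxxxxxxyy` → match
Total matched: 8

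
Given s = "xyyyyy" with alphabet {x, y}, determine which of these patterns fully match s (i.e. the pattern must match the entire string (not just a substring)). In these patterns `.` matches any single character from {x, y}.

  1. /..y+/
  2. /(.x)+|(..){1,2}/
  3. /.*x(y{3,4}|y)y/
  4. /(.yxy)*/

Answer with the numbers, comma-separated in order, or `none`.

1, 3

1 → match
2 → no match
3 → match
4 → no match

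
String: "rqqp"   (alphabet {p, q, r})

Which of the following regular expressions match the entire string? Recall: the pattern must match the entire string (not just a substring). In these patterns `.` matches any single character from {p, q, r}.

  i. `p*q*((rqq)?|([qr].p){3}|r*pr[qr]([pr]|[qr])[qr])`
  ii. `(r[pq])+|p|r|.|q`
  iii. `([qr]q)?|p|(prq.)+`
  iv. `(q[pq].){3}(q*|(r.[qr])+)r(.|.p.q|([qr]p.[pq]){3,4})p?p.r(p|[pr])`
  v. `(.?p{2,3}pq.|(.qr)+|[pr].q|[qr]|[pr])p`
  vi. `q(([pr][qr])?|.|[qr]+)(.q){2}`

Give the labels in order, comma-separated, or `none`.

i → no match
ii → no match
iii → no match
iv → no match — must start with "q"
v → match
vi → no match — must start with "q"

v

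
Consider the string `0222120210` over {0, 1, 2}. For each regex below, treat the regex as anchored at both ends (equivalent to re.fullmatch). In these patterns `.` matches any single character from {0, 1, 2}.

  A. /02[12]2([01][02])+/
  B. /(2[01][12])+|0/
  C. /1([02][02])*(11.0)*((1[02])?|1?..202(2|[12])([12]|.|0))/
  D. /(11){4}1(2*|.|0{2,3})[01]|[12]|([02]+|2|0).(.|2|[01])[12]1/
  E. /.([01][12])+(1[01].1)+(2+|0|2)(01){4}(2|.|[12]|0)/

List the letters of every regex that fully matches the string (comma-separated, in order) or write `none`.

A → match
B → no match
C → no match — must start with `1`
D → no match
E → no match

A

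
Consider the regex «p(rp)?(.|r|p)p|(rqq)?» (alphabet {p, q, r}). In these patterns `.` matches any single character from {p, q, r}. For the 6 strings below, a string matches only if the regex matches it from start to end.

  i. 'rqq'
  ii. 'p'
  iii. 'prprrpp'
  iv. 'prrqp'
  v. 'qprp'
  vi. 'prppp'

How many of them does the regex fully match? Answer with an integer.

2

i. 'rqq' → match
ii. 'p' → no match
iii. 'prprrpp' → no match
iv. 'prrqp' → no match
v. 'qprp' → no match
vi. 'prppp' → match
Total matched: 2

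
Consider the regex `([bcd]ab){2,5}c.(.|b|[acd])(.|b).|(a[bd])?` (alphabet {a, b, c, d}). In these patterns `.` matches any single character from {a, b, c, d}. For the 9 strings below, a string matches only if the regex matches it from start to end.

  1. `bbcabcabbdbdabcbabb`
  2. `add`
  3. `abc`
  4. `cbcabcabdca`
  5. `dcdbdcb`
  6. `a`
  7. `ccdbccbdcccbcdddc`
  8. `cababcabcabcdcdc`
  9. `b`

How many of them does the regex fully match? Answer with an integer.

1 → no match
2 → no match
3 → no match
4 → no match
5 → no match
6 → no match
7 → no match
8 → no match
9 → no match
Total matched: 0

0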